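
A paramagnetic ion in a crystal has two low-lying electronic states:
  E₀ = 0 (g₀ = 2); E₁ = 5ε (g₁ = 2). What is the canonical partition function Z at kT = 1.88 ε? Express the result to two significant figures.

Z = 2.1

Eᵢ/kT = 0, 2.660.
Z = Σ gᵢe^(−Eᵢ/kT) = 2·e^(−0) + 2·e^(−2.660) = 2.000 + 0.1399 = 2.140.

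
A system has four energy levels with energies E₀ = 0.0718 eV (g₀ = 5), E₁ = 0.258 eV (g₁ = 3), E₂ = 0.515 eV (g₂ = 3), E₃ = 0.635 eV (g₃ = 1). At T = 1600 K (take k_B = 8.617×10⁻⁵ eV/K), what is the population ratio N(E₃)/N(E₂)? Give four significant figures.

k_BT = 8.617×10⁻⁵ × 1600 K = 0.137872 eV.
n₃/n₂ = (g₃/g₂) exp[−(E₃−E₂)/kT] = (1/3) × exp(−(0.120 eV)/(0.137872 eV)) = (1/3) × exp(-0.870373) = 0.1396.

0.1396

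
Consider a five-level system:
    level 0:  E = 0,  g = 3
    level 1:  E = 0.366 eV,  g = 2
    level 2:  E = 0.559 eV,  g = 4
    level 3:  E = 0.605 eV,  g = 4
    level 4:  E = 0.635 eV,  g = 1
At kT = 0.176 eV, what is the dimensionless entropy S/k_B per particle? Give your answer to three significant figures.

Eᵢ/kT = 0, 2.0795, 3.1761, 3.4375, 3.6080.
Z = Σ gᵢe^(−Eᵢ/kT) = 3·e^(−0) + 2·e^(−2.0795) + 4·e^(−3.1761) + 4·e^(−3.4375) + 1·e^(−3.6080) = 3.0000 + 0.24999 + 0.16699 + 0.12858 + 0.027106 = 3.5727.
⟨E⟩ = Σ EᵢPᵢ = 0.078329 eV.
S/k_B = ln Z + ⟨E⟩/kT = ln(3.5727) + 0.078329/0.176 = 1.2733 + 0.44505 = 1.72.

1.72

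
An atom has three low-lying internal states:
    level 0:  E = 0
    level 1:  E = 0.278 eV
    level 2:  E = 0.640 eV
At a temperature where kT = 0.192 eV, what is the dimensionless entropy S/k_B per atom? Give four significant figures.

0.6010

Eᵢ/kT = 0, 1.44792, 3.33333.
Z = Σ e^(−Eᵢ/kT) = e^(−0) + e^(−1.44792) + e^(−3.33333) = 1.00000 + 0.235059 + 0.0356741 = 1.27073.
⟨E⟩ = Σ EᵢPᵢ = 0.0693915 eV.
S/k_B = ln Z + ⟨E⟩/kT = ln(1.27073) + 0.0693915/0.192 = 0.239592 + 0.361414 = 0.6010.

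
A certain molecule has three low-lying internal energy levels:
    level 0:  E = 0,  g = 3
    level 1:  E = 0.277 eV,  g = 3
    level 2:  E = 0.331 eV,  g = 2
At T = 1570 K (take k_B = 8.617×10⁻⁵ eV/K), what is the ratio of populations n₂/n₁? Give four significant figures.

0.4473

k_BT = 8.617×10⁻⁵ × 1570 K = 0.135287 eV.
n₂/n₁ = (g₂/g₁) exp[−(E₂−E₁)/kT] = (2/3) × exp(−(0.054 eV)/(0.135287 eV)) = (2/3) × exp(-0.399151) = 0.4473.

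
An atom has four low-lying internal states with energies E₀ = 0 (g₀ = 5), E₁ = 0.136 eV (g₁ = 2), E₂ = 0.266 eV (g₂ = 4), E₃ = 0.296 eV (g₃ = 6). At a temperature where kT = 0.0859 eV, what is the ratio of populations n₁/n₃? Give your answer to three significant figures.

n₁/n₃ = (g₁/g₃) exp[−(E₁−E₃)/kT] = (2/6) × exp(−(-0.160 eV)/(0.0859 eV)) = (2/6) × exp(1.8626) = 2.15.

2.15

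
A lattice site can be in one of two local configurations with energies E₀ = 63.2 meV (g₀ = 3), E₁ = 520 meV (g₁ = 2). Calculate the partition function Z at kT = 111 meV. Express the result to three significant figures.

Z = 1.72

Eᵢ/kT = 0.56937, 4.6847.
Z = Σ gᵢe^(−Eᵢ/kT) = 3·e^(−0.56937) + 2·e^(−4.6847) = 1.6976 + 0.018471 = 1.7161.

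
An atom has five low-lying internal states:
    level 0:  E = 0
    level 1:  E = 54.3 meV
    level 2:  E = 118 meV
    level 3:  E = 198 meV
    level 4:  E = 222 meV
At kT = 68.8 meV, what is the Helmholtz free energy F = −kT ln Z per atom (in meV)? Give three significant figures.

Eᵢ/kT = 0, 0.78924, 1.7151, 2.8779, 3.2267.
Z = Σ e^(−Eᵢ/kT) = e^(−0) + e^(−0.78924) + e^(−1.7151) + e^(−2.8779) + e^(−3.2267) = 1.0000 + 0.45419 + 0.17995 + 0.056253 + 0.039688 = 1.7301.
F = −kT ln Z = −68.8 × ln(1.7301) = −68.8 × 0.54818 = -37.7 meV.

-37.7 meV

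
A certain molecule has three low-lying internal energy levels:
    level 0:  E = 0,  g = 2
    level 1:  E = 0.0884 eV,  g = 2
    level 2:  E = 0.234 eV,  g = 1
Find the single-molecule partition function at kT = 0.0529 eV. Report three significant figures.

Eᵢ/kT = 0, 1.6711, 4.4234.
Z = Σ gᵢe^(−Eᵢ/kT) = 2·e^(−0) + 2·e^(−1.6711) + 1·e^(−4.4234) = 2.0000 + 0.37608 + 0.011993 = 2.3881.

Z = 2.39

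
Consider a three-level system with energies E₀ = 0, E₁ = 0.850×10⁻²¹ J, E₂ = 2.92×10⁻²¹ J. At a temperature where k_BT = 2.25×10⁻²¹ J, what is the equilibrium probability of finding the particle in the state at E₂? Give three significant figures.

Eᵢ/kT = 0, 0.37778, 1.2978.
Z = Σ e^(−Eᵢ/kT) = e^(−0) + e^(−0.37778) + e^(−1.2978) = 1.0000 + 0.68538 + 0.27313 = 1.9585.
P₂ = e^(−E₂/kT) / Z = 0.27313/1.9585 = 0.139.

0.139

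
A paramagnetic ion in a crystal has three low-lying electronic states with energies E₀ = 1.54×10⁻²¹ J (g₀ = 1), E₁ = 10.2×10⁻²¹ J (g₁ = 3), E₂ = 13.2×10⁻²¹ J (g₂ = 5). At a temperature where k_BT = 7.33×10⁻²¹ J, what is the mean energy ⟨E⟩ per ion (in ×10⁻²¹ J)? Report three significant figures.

8.29 ×10⁻²¹ J

Eᵢ/kT = 0.21010, 1.3915, 1.8008.
Z = Σ gᵢe^(−Eᵢ/kT) = 1·e^(−0.21010) + 3·e^(−1.3915) + 5·e^(−1.8008) = 0.81050 + 0.74611 + 0.82583 = 2.3824.
⟨E⟩ = Σ Eᵢ gᵢe^(−Eᵢ/kT) / Z = (1.54·0.81050 + 10.2·0.74611 + 13.2·0.82583) / 2.3824 = 8.29 ×10⁻²¹ J.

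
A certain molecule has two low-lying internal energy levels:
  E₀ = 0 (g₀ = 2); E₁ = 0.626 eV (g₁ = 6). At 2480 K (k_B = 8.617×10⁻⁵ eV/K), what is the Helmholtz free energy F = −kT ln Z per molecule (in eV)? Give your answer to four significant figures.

k_BT = 8.617×10⁻⁵ × 2480 K = 0.213702 eV.
Eᵢ/kT = 0, 2.92931.
Z = Σ gᵢe^(−Eᵢ/kT) = 2·e^(−0) + 6·e^(−2.92931) = 2.00000 + 0.320603 = 2.32060.
F = −kT ln Z = −0.213702 × ln(2.32060) = −0.213702 × 0.841826 = -0.1799 eV.

-0.1799 eV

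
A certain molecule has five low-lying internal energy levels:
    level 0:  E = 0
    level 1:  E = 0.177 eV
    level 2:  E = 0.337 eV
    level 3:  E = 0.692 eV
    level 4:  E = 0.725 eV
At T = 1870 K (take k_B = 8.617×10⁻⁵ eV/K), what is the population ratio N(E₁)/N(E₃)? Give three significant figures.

k_BT = 8.617×10⁻⁵ × 1870 K = 0.16114 eV.
n₁/n₃ = exp[−(E₁−E₃)/kT] = exp(−(-0.515 eV)/(0.16114 eV)) = exp(3.1960) = 24.4.

24.4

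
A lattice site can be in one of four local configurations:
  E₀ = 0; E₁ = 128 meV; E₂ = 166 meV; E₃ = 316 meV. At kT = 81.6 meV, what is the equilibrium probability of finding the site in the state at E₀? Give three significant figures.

0.735

Eᵢ/kT = 0, 1.5686, 2.0343, 3.8725.
Z = Σ e^(−Eᵢ/kT) = e^(−0) + e^(−1.5686) + e^(−2.0343) + e^(−3.8725) = 1.0000 + 0.20834 + 0.13077 + 0.020806 = 1.3599.
P₀ = e^(−E₀/kT) / Z = 1.0000/1.3599 = 0.735.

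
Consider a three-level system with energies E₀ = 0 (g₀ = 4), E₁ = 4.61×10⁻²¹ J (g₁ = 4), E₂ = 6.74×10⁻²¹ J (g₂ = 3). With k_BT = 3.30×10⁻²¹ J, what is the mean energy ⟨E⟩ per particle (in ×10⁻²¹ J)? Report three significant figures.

Eᵢ/kT = 0, 1.3970, 2.0424.
Z = Σ gᵢe^(−Eᵢ/kT) = 4·e^(−0) + 4·e^(−1.3970) + 3·e^(−2.0424) = 4.0000 + 0.98935 + 0.38915 = 5.3785.
⟨E⟩ = Σ Eᵢ gᵢe^(−Eᵢ/kT) / Z = (0·4.0000 + 4.61·0.98935 + 6.74·0.38915) / 5.3785 = 1.34 ×10⁻²¹ J.

1.34 ×10⁻²¹ J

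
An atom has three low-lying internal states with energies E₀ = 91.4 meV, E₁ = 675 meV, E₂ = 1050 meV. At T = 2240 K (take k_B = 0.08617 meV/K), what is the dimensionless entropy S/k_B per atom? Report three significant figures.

0.226

k_BT = 0.08617 × 2240 K = 193.02 meV.
Eᵢ/kT = 0.47353, 3.4970, 5.4399.
Z = Σ e^(−Eᵢ/kT) = e^(−0.47353) + e^(−3.4970) + e^(−5.4399) = 0.62280 + 0.030288 + 0.0043399 = 0.65743.
⟨E⟩ = Σ EᵢPᵢ = 124.61 meV.
S/k_B = ln Z + ⟨E⟩/kT = ln(0.65743) + 124.61/193.02 = -0.41942 + 0.64558 = 0.226.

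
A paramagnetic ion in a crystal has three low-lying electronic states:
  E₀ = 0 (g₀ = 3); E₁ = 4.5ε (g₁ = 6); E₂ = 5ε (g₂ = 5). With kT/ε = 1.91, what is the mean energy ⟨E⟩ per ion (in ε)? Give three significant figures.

Eᵢ/kT = 0, 2.3560, 2.6178.
Z = Σ gᵢe^(−Eᵢ/kT) = 3·e^(−0) + 6·e^(−2.3560) + 5·e^(−2.6178) = 3.0000 + 0.56879 + 0.36482 = 3.9336.
⟨E⟩ = Σ Eᵢ gᵢe^(−Eᵢ/kT) / Z = (0·3.0000 + 4.5·0.56879 + 5·0.36482) / 3.9336 = 1.11 ε.

1.11 ε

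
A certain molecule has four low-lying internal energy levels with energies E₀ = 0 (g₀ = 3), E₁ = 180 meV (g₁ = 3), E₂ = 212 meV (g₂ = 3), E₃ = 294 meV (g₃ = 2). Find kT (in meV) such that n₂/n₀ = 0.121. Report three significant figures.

100 meV

n₂/n₀ = (g₂/g₀) exp[−(E₂−E₀)/kT] = 0.121.
⇒ (E₂−E₀)/kT = ln((3/3)/0.121) = ln(8.2645) = 2.1120.
kT = 212 meV / 2.1120 = 100 meV.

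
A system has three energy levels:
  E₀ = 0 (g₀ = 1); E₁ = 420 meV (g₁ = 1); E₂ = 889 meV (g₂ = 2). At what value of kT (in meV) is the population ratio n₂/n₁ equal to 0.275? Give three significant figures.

n₂/n₁ = (g₂/g₁) exp[−(E₂−E₁)/kT] = 0.275.
⇒ (E₂−E₁)/kT = ln((2/1)/0.275) = ln(7.2727) = 1.9841.
kT = 469 meV / 1.9841 = 236 meV.

236 meV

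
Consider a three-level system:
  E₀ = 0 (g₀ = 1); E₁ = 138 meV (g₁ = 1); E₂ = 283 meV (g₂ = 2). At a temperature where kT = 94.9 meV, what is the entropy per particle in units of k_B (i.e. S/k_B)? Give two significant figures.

Eᵢ/kT = 0, 1.454, 2.982.
Z = Σ gᵢe^(−Eᵢ/kT) = 1·e^(−0) + 1·e^(−1.454) + 2·e^(−2.982) = 1.000 + 0.2336 + 0.1014 = 1.335.
⟨E⟩ = Σ EᵢPᵢ = 45.64 meV.
S/k_B = ln Z + ⟨E⟩/kT = ln(1.335) + 45.64/94.9 = 0.2889 + 0.4809 = 0.77.

0.77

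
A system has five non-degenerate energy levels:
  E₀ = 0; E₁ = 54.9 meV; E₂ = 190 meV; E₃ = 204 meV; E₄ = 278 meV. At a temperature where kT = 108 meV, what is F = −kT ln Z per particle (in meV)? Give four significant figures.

-74.92 meV

Eᵢ/kT = 0, 0.508333, 1.75926, 1.88889, 2.57407.
Z = Σ e^(−Eᵢ/kT) = e^(−0) + e^(−0.508333) + e^(−1.75926) + e^(−1.88889) + e^(−2.57407) = 1.00000 + 0.601497 + 0.172172 + 0.151240 + 0.0762247 = 2.00113.
F = −kT ln Z = −108 × ln(2.00113) = −108 × 0.693712 = -74.92 meV.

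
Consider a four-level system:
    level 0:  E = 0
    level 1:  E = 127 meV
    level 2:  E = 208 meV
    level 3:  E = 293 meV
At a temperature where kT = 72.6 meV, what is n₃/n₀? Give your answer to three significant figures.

0.0177

n₃/n₀ = exp[−(E₃−E₀)/kT] = exp(−(293 meV)/(72.6 meV)) = exp(-4.0358) = 0.0177.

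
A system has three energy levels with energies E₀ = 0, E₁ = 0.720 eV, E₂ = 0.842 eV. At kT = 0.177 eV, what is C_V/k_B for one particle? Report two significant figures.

Eᵢ/kT = 0, 4.068, 4.757.
Z = Σ e^(−Eᵢ/kT) = e^(−0) + e^(−4.068) + e^(−4.757) = 1.000 + 0.01711 + 0.008591 = 1.026.
⟨E⟩ = 0.01906 eV, ⟨E²⟩ = 0.01458 eV².
C_V/k_B = (⟨E²⟩ − ⟨E⟩²)/(kT)² = (0.01458 − 0.0003633)/0.03133 = 0.45.

0.45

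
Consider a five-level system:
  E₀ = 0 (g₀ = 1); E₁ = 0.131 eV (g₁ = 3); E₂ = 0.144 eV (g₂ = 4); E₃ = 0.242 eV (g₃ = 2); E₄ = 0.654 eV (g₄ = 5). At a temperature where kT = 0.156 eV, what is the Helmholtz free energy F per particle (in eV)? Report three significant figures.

Eᵢ/kT = 0, 0.83974, 0.92308, 1.5513, 4.1923.
Z = Σ gᵢe^(−Eᵢ/kT) = 1·e^(−0) + 3·e^(−0.83974) + 4·e^(−0.92308) + 2·e^(−1.5513) + 5·e^(−4.1923) = 1.0000 + 1.2955 + 1.5892 + 0.42394 + 0.075557 = 4.3842.
F = −kT ln Z = −0.156 × ln(4.3842) = −0.156 × 1.4780 = -0.231 eV.

-0.231 eV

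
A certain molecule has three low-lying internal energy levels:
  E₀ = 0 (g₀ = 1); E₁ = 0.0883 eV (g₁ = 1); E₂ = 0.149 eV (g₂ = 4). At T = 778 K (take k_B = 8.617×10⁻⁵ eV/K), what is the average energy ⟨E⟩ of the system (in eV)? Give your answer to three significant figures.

0.0519 eV

k_BT = 8.617×10⁻⁵ × 778 K = 0.067040 eV.
Eᵢ/kT = 0, 1.3171, 2.2226.
Z = Σ gᵢe^(−Eᵢ/kT) = 1·e^(−0) + 1·e^(−1.3171) + 4·e^(−2.2226) = 1.0000 + 0.26791 + 0.43331 = 1.7012.
⟨E⟩ = Σ Eᵢ gᵢe^(−Eᵢ/kT) / Z = (0·1.0000 + 0.0883·0.26791 + 0.149·0.43331) / 1.7012 = 0.0519 eV.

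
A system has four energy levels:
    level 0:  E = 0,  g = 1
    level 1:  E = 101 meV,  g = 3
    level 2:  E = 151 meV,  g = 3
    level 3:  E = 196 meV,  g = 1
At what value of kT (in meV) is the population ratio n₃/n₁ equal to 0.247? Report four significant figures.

n₃/n₁ = (g₃/g₁) exp[−(E₃−E₁)/kT] = 0.247.
⇒ (E₃−E₁)/kT = ln((1/3)/0.247) = ln(1.34953) = 0.299756.
kT = 95 meV / 0.299756 = 316.9 meV.

316.9 meV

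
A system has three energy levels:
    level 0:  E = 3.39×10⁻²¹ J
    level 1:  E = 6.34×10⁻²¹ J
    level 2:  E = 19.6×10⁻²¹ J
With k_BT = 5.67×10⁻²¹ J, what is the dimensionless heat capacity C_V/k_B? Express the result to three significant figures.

0.299

Eᵢ/kT = 0.59788, 1.1182, 3.4568.
Z = Σ e^(−Eᵢ/kT) = e^(−0.59788) + e^(−1.1182) + e^(−3.4568) = 0.54998 + 0.32687 + 0.031530 = 0.90838.
⟨E⟩ = 5.0142, ⟨E²⟩ = 34.756.
C_V/k_B = (⟨E²⟩ − ⟨E⟩²)/(kT)² = (34.756 − 25.142)/32.149 = 0.299.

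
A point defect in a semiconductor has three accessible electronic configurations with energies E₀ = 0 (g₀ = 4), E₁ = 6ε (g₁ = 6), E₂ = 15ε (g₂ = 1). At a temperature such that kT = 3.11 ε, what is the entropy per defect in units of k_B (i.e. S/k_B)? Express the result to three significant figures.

Eᵢ/kT = 0, 1.9293, 4.8232.
Z = Σ gᵢe^(−Eᵢ/kT) = 4·e^(−0) + 6·e^(−1.9293) + 1·e^(−4.8232) = 4.0000 + 0.87150 + 0.0080410 = 4.8795.
⟨E⟩ = Σ EᵢPᵢ = 1.0963 ε.
S/k_B = ln Z + ⟨E⟩/kT = ln(4.8795) + 1.0963/3.11 = 1.5850 + 0.35251 = 1.94.

1.94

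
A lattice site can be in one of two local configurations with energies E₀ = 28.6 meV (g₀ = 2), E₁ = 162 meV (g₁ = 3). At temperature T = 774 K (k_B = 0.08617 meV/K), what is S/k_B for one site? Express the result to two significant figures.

k_BT = 0.08617 × 774 K = 66.70 meV.
Eᵢ/kT = 0.4288, 2.429.
Z = Σ gᵢe^(−Eᵢ/kT) = 2·e^(−0.4288) + 3·e^(−2.429) = 1.303 + 0.2644 = 1.567.
⟨E⟩ = Σ EᵢPᵢ = 51.12 meV.
S/k_B = ln Z + ⟨E⟩/kT = ln(1.567) + 51.12/66.70 = 0.4492 + 0.7664 = 1.2.

1.2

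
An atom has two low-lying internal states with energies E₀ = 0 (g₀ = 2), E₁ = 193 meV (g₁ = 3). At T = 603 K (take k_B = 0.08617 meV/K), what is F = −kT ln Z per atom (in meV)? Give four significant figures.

-37.88 meV

k_BT = 0.08617 × 603 K = 51.9605 meV.
Eᵢ/kT = 0, 3.71436.
Z = Σ gᵢe^(−Eᵢ/kT) = 2·e^(−0) + 3·e^(−3.71436) = 2.00000 + 0.0731131 = 2.07311.
F = −kT ln Z = −51.9605 × ln(2.07311) = −51.9605 × 0.729050 = -37.88 meV.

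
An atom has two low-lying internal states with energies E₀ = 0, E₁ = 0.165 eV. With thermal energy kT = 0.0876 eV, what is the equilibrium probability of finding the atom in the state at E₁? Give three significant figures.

Eᵢ/kT = 0, 1.8836.
Z = Σ e^(−Eᵢ/kT) = e^(−0) + e^(−1.8836) = 1.0000 + 0.15204 = 1.1520.
P₁ = e^(−E₁/kT) / Z = 0.15204/1.1520 = 0.132.

0.132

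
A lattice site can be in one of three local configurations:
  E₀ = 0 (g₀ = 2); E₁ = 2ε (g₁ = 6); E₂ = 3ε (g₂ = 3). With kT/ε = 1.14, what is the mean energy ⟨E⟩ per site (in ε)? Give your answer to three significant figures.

0.837 ε

Eᵢ/kT = 0, 1.7544, 2.6316.
Z = Σ gᵢe^(−Eᵢ/kT) = 2·e^(−0) + 6·e^(−1.7544) + 3·e^(−2.6316) = 2.0000 + 1.0381 + 0.21589 = 3.2540.
⟨E⟩ = Σ Eᵢ gᵢe^(−Eᵢ/kT) / Z = (0·2.0000 + 2·1.0381 + 3·0.21589) / 3.2540 = 0.837 ε.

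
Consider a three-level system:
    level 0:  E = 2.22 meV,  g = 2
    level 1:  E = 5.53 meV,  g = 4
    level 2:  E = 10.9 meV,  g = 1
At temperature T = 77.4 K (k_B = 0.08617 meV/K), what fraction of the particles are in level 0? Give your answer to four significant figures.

0.4249

k_BT = 0.08617 × 77.4 K = 6.66956 meV.
Eᵢ/kT = 0.332856, 0.829140, 1.63429.
Z = Σ gᵢe^(−Eᵢ/kT) = 2·e^(−0.332856) + 4·e^(−0.829140) + 1·e^(−1.63429) = 1.43375 + 1.74570 + 0.195091 = 3.37454.
P₀ = g₀ e^(−E₀/kT) / Z = 1.43375/3.37454 = 0.4249.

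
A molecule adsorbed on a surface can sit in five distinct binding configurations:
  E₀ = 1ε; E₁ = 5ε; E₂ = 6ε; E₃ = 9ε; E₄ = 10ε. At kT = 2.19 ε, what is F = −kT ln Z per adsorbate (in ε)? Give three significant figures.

0.417 ε

Eᵢ/kT = 0.45662, 2.2831, 2.7397, 4.1096, 4.5662.
Z = Σ e^(−Eᵢ/kT) = e^(−0.45662) + e^(−2.2831) + e^(−2.7397) + e^(−4.1096) + e^(−4.5662) = 0.63342 + 0.10197 + 0.064590 + 0.016414 + 0.010397 = 0.82679.
F = −kT ln Z = −2.19 × ln(0.82679) = −2.19 × -0.19020 = 0.417 ε.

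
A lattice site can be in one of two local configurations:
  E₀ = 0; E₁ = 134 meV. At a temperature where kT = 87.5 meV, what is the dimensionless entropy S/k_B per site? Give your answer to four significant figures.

0.4680

Eᵢ/kT = 0, 1.53143.
Z = Σ e^(−Eᵢ/kT) = e^(−0) + e^(−1.53143) = 1.00000 + 0.216226 = 1.21623.
⟨E⟩ = Σ EᵢPᵢ = 23.8230 meV.
S/k_B = ln Z + ⟨E⟩/kT = ln(1.21623) + 23.8230/87.5 = 0.195756 + 0.272263 = 0.4680.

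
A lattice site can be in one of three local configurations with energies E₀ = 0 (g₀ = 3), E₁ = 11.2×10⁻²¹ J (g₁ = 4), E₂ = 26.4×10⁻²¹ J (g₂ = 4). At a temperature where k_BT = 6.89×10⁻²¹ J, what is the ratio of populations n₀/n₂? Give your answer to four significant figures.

n₀/n₂ = (g₀/g₂) exp[−(E₀−E₂)/kT] = (3/4) × exp(−(-26.4 ×10⁻²¹ J)/(6.89 ×10⁻²¹ J)) = (3/4) × exp(3.83164) = 34.60.

34.60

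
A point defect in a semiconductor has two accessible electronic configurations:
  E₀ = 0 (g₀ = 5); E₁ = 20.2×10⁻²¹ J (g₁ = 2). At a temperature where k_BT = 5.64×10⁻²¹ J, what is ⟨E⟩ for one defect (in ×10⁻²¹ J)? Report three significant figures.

0.222 ×10⁻²¹ J

Eᵢ/kT = 0, 3.5816.
Z = Σ gᵢe^(−Eᵢ/kT) = 5·e^(−0) + 2·e^(−3.5816) = 5.0000 + 0.055662 = 5.0557.
⟨E⟩ = Σ Eᵢ gᵢe^(−Eᵢ/kT) / Z = (0·5.0000 + 20.2·0.055662) / 5.0557 = 0.222 ×10⁻²¹ J.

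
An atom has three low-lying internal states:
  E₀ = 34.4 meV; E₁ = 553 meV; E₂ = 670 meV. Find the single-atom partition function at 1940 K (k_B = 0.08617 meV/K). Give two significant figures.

k_BT = 0.08617 × 1940 K = 167.2 meV.
Eᵢ/kT = 0.2057, 3.307, 4.007.
Z = Σ e^(−Eᵢ/kT) = e^(−0.2057) + e^(−3.307) + e^(−4.007) = 0.8141 + 0.03663 + 0.01819 = 0.8689.

Z = 0.87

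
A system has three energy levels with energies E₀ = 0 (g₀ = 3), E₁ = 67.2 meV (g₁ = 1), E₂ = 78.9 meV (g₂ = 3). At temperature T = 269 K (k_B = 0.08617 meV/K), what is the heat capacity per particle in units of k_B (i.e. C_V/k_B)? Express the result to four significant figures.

0.4880

k_BT = 0.08617 × 269 K = 23.1797 meV.
Eᵢ/kT = 0, 2.89909, 3.40384.
Z = Σ gᵢe^(−Eᵢ/kT) = 3·e^(−0) + 1·e^(−2.89909) + 3·e^(−3.40384) = 3.00000 + 0.0550733 + 0.0997361 = 3.15481.
⟨E⟩ = 3.66745 meV, ⟨E²⟩ = 275.636 meV².
C_V/k_B = (⟨E²⟩ − ⟨E⟩²)/(kT)² = (275.636 − 13.4502)/537.298 = 0.4880.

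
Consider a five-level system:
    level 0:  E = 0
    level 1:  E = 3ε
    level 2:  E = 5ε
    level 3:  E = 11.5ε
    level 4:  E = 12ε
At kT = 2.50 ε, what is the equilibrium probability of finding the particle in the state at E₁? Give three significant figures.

0.207

Eᵢ/kT = 0, 1.2000, 2.0000, 4.6000, 4.8000.
Z = Σ e^(−Eᵢ/kT) = e^(−0) + e^(−1.2000) + e^(−2.0000) + e^(−4.6000) + e^(−4.8000) = 1.0000 + 0.30119 + 0.13534 + 0.010052 + 0.0082297 = 1.4548.
P₁ = e^(−E₁/kT) / Z = 0.30119/1.4548 = 0.207.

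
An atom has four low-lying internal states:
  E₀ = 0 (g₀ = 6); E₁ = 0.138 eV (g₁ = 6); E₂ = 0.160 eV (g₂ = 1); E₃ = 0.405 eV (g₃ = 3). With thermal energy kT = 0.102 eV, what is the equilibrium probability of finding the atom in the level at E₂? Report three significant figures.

Eᵢ/kT = 0, 1.3529, 1.5686, 3.9706.
Z = Σ gᵢe^(−Eᵢ/kT) = 6·e^(−0) + 6·e^(−1.3529) + 1·e^(−1.5686) + 3·e^(−3.9706) = 6.0000 + 1.5509 + 0.20834 + 0.056586 = 7.8158.
P₂ = g₂ e^(−E₂/kT) / Z = 0.20834/7.8158 = 0.0267.

0.0267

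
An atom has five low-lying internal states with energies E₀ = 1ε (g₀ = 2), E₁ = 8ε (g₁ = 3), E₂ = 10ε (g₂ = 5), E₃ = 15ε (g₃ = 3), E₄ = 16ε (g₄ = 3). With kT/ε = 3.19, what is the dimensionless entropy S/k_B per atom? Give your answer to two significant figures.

1.7

Eᵢ/kT = 0.3135, 2.508, 3.135, 4.702, 5.016.
Z = Σ gᵢe^(−Eᵢ/kT) = 2·e^(−0.3135) + 3·e^(−2.508) + 5·e^(−3.135) + 3·e^(−4.702) + 3·e^(−5.016) = 1.462 + 0.2443 + 0.2175 + 0.02723 + 0.01989 = 1.971.
⟨E⟩ = Σ EᵢPᵢ = 3.206 ε.
S/k_B = ln Z + ⟨E⟩/kT = ln(1.971) + 3.206/3.19 = 0.6785 + 1.005 = 1.7.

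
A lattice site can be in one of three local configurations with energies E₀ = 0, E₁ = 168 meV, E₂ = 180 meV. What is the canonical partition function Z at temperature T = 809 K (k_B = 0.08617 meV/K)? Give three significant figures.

k_BT = 0.08617 × 809 K = 69.712 meV.
Eᵢ/kT = 0, 2.4099, 2.5821.
Z = Σ e^(−Eᵢ/kT) = e^(−0) + e^(−2.4099) + e^(−2.5821) = 1.0000 + 0.089824 + 0.075615 = 1.1654.

Z = 1.17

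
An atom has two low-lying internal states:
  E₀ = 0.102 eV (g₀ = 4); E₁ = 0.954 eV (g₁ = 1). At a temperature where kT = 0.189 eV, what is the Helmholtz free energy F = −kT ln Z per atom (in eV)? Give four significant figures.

-0.1605 eV

Eᵢ/kT = 0.539683, 5.04762.
Z = Σ gᵢe^(−Eᵢ/kT) = 4·e^(−0.539683) + 1·e^(−5.04762) = 2.33173 + 0.00642461 = 2.33815.
F = −kT ln Z = −0.189 × ln(2.33815) = −0.189 × 0.849360 = -0.1605 eV.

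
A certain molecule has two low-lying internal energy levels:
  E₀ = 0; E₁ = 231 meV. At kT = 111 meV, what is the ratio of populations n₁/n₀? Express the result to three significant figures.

0.125

n₁/n₀ = exp[−(E₁−E₀)/kT] = exp(−(231 meV)/(111 meV)) = exp(-2.0811) = 0.125.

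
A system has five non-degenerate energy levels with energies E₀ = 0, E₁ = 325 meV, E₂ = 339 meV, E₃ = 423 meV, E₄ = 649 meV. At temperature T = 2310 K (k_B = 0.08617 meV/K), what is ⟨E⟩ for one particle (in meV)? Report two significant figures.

130 meV

k_BT = 0.08617 × 2310 K = 199.1 meV.
Eᵢ/kT = 0, 1.632, 1.703, 2.125, 3.260.
Z = Σ e^(−Eᵢ/kT) = e^(−0) + e^(−1.632) + e^(−1.703) + e^(−2.125) + e^(−3.260) = 1.000 + 0.1955 + 0.1821 + 0.1194 + 0.03839 = 1.535.
⟨E⟩ = Σ Eᵢ e^(−Eᵢ/kT) / Z = (0·1.000 + 325·0.1955 + 339·0.1821 + 423·0.1194 + 649·0.03839) / 1.535 = 130 meV.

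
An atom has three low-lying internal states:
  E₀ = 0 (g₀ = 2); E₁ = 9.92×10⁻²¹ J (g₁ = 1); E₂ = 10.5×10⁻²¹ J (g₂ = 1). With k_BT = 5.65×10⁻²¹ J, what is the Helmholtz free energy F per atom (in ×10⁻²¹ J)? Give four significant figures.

-4.776 ×10⁻²¹ J

Eᵢ/kT = 0, 1.75575, 1.85841.
Z = Σ gᵢe^(−Eᵢ/kT) = 2·e^(−0) + 1·e^(−1.75575) + 1·e^(−1.85841) = 2.00000 + 0.172778 + 0.155920 = 2.32870.
F = −kT ln Z = −5.65 × ln(2.32870) = −5.65 × 0.845310 = -4.776 ×10⁻²¹ J.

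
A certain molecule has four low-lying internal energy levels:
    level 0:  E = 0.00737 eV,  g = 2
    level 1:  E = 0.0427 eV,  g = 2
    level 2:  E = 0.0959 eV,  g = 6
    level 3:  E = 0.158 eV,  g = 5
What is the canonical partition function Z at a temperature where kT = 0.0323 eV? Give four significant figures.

Z = 2.471

Eᵢ/kT = 0.228173, 1.32198, 2.96904, 4.89164.
Z = Σ gᵢe^(−Eᵢ/kT) = 2·e^(−0.228173) + 2·e^(−1.32198) + 6·e^(−2.96904) + 5·e^(−4.89164) = 1.59197 + 0.533214 + 0.308116 + 0.0375455 = 2.47085.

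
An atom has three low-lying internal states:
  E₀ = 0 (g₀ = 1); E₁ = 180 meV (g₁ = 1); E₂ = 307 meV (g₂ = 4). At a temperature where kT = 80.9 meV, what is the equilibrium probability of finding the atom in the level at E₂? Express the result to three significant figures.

Eᵢ/kT = 0, 2.2250, 3.7948.
Z = Σ gᵢe^(−Eᵢ/kT) = 1·e^(−0) + 1·e^(−2.2250) + 4·e^(−3.7948) = 1.0000 + 0.10807 + 0.089950 = 1.1980.
P₂ = g₂ e^(−E₂/kT) / Z = 0.089950/1.1980 = 0.0751.

0.0751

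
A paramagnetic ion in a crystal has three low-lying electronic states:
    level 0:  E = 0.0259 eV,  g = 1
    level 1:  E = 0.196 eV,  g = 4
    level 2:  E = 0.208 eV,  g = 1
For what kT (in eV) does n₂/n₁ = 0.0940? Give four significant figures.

0.01227 eV

n₂/n₁ = (g₂/g₁) exp[−(E₂−E₁)/kT] = 0.0940.
⇒ (E₂−E₁)/kT = ln((1/4)/0.0940) = ln(2.65957) = 0.978164.
kT = 0.012 eV / 0.978164 = 0.01227 eV.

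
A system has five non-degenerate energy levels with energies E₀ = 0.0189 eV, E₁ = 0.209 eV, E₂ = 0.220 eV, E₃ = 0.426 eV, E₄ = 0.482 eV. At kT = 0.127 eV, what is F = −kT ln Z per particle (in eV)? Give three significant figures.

Eᵢ/kT = 0.14882, 1.6457, 1.7323, 3.3543, 3.7953.
Z = Σ e^(−Eᵢ/kT) = e^(−0.14882) + e^(−1.6457) + e^(−1.7323) + e^(−3.3543) + e^(−3.7953) = 0.86172 + 0.19288 + 0.17688 + 0.034934 + 0.022476 = 1.2889.
F = −kT ln Z = −0.127 × ln(1.2889) = −0.127 × 0.25379 = -0.0322 eV.

-0.0322 eV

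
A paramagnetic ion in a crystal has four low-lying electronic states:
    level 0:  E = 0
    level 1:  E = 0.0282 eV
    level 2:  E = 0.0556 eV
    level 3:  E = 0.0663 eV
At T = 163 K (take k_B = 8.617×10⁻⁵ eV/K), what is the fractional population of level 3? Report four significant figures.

k_BT = 8.617×10⁻⁵ × 163 K = 0.0140457 eV.
Eᵢ/kT = 0, 2.00773, 3.95851, 4.72031.
Z = Σ e^(−Eᵢ/kT) = e^(−0) + e^(−2.00773) + e^(−3.95851) + e^(−4.72031) = 1.00000 + 0.134293 + 0.0190915 + 0.00891242 = 1.16230.
P₃ = e^(−E₃/kT) / Z = 0.00891242/1.16230 = 0.007668.

0.007668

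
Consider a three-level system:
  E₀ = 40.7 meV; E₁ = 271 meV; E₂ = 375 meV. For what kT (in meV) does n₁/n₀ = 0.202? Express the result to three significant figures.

144 meV

n₁/n₀ = exp[−(E₁−E₀)/kT] = 0.202.
⇒ (E₁−E₀)/kT = ln(1/0.202) = ln(4.9505) = 1.5995.
kT = 230.3 meV / 1.5995 = 144 meV.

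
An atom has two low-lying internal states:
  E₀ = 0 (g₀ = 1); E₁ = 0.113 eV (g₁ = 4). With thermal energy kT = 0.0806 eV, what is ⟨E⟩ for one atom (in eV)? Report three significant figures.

Eᵢ/kT = 0, 1.4020.
Z = Σ gᵢe^(−Eᵢ/kT) = 1·e^(−0) + 4·e^(−1.4020) = 1.0000 + 0.98442 = 1.9844.
⟨E⟩ = Σ Eᵢ gᵢe^(−Eᵢ/kT) / Z = (0·1.0000 + 0.113·0.98442) / 1.9844 = 0.0561 eV.

0.0561 eV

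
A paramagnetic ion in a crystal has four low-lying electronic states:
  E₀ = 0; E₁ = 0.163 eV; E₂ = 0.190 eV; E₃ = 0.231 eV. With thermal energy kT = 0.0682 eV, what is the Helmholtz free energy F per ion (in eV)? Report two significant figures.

Eᵢ/kT = 0, 2.390, 2.786, 3.387.
Z = Σ e^(−Eᵢ/kT) = e^(−0) + e^(−2.390) + e^(−2.786) + e^(−3.387) = 1.000 + 0.09163 + 0.06167 + 0.03381 = 1.187.
F = −kT ln Z = −0.0682 × ln(1.187) = −0.0682 × 0.1714 = -0.012 eV.

-0.012 eV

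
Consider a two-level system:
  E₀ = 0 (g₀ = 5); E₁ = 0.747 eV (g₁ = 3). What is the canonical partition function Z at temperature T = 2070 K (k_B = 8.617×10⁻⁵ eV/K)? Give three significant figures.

Z = 5.05

k_BT = 8.617×10⁻⁵ × 2070 K = 0.17837 eV.
Eᵢ/kT = 0, 4.1879.
Z = Σ gᵢe^(−Eᵢ/kT) = 5·e^(−0) + 3·e^(−4.1879) = 5.0000 + 0.045534 = 5.0455.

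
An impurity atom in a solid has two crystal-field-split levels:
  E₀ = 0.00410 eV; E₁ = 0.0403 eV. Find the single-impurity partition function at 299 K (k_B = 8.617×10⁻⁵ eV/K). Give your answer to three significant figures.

k_BT = 8.617×10⁻⁵ × 299 K = 0.025765 eV.
Eᵢ/kT = 0.15913, 1.5641.
Z = Σ e^(−Eᵢ/kT) = e^(−0.15913) + e^(−1.5641) = 0.85289 + 0.20928 = 1.0622.

Z = 1.06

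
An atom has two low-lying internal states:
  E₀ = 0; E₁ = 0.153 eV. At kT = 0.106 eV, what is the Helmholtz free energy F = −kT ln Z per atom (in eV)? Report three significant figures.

-0.0225 eV

Eᵢ/kT = 0, 1.4434.
Z = Σ e^(−Eᵢ/kT) = e^(−0) + e^(−1.4434) = 1.0000 + 0.23612 = 1.2361.
F = −kT ln Z = −0.106 × ln(1.2361) = −0.106 × 0.21196 = -0.0225 eV.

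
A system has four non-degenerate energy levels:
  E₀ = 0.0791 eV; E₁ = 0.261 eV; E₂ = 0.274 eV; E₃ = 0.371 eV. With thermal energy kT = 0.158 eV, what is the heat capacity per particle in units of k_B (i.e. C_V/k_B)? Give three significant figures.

0.463

Eᵢ/kT = 0.50063, 1.6519, 1.7342, 2.3481.
Z = Σ e^(−Eᵢ/kT) = e^(−0.50063) + e^(−1.6519) + e^(−1.7342) + e^(−2.3481) = 0.60615 + 0.19169 + 0.17654 + 0.095551 = 1.0699.
⟨E⟩ = 0.16992 eV, ⟨E²⟩ = 0.040430 eV².
C_V/k_B = (⟨E²⟩ − ⟨E⟩²)/(kT)² = (0.040430 − 0.028873)/0.024964 = 0.463.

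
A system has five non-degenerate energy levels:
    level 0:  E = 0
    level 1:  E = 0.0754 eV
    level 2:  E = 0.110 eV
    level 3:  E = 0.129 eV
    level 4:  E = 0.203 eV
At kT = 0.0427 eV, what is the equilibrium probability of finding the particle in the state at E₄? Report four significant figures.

Eᵢ/kT = 0, 1.76581, 2.57611, 3.02108, 4.75410.
Z = Σ e^(−Eᵢ/kT) = e^(−0) + e^(−1.76581) + e^(−2.57611) + e^(−3.02108) + e^(−4.75410) = 1.00000 + 0.171048 + 0.0760693 + 0.0487485 + 0.00861630 = 1.30448.
P₄ = e^(−E₄/kT) / Z = 0.00861630/1.30448 = 0.006605.

0.006605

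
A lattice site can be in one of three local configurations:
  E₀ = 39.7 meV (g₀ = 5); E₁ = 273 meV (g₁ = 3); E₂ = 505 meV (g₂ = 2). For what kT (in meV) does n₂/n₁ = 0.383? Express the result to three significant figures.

419 meV

n₂/n₁ = (g₂/g₁) exp[−(E₂−E₁)/kT] = 0.383.
⇒ (E₂−E₁)/kT = ln((2/3)/0.383) = ln(1.7406) = 0.55423.
kT = 232 meV / 0.55423 = 419 meV.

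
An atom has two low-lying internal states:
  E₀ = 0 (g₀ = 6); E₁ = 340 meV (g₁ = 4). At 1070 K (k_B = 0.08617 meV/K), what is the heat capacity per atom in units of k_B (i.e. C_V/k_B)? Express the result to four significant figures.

0.2195

k_BT = 0.08617 × 1070 K = 92.2019 meV.
Eᵢ/kT = 0, 3.68756.
Z = Σ gᵢe^(−Eᵢ/kT) = 6·e^(−0) + 4·e^(−3.68756) = 6.00000 + 0.100132 = 6.10013.
⟨E⟩ = 5.58101 meV, ⟨E²⟩ = 1897.54 meV².
C_V/k_B = (⟨E²⟩ − ⟨E⟩²)/(kT)² = (1897.54 − 31.1477)/8501.19 = 0.2195.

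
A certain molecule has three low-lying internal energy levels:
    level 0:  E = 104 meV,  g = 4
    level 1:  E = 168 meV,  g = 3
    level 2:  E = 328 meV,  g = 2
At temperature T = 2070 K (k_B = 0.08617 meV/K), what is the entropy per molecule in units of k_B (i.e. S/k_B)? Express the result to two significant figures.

k_BT = 0.08617 × 2070 K = 178.4 meV.
Eᵢ/kT = 0.5830, 0.9417, 1.839.
Z = Σ gᵢe^(−Eᵢ/kT) = 4·e^(−0.5830) + 3·e^(−0.9417) + 2·e^(−1.839) = 2.233 + 1.170 + 0.3180 = 3.721.
⟨E⟩ = Σ EᵢPᵢ = 143.3 meV.
S/k_B = ln Z + ⟨E⟩/kT = ln(3.721) + 143.3/178.4 = 1.314 + 0.8033 = 2.1.

2.1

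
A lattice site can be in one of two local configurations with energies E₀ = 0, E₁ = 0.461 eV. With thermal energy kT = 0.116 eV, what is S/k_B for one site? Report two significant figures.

0.092

Eᵢ/kT = 0, 3.974.
Z = Σ e^(−Eᵢ/kT) = e^(−0) + e^(−3.974) = 1.000 + 0.01880 = 1.019.
⟨E⟩ = Σ EᵢPᵢ = 0.008505 eV.
S/k_B = ln Z + ⟨E⟩/kT = ln(1.019) + 0.008505/0.116 = 0.01882 + 0.07332 = 0.092.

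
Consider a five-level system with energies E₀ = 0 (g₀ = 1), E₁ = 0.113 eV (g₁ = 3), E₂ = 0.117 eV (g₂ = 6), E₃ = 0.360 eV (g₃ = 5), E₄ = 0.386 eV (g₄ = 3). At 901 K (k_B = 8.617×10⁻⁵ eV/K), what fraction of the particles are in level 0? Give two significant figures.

k_BT = 8.617×10⁻⁵ × 901 K = 0.07764 eV.
Eᵢ/kT = 0, 1.455, 1.507, 4.637, 4.972.
Z = Σ gᵢe^(−Eᵢ/kT) = 1·e^(−0) + 3·e^(−1.455) + 6·e^(−1.507) + 5·e^(−4.637) + 3·e^(−4.972) = 1.000 + 0.7002 + 1.329 + 0.04843 + 0.02079 = 3.098.
P₀ = g₀ e^(−E₀/kT) / Z = 1.000/3.098 = 0.32.

0.32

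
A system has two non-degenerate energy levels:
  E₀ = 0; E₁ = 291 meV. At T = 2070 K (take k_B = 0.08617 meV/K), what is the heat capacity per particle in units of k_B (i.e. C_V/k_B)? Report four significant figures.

k_BT = 0.08617 × 2070 K = 178.372 meV.
Eᵢ/kT = 0, 1.63142.
Z = Σ e^(−Eᵢ/kT) = e^(−0) + e^(−1.63142) = 1.00000 + 0.195652 = 1.19565.
⟨E⟩ = 47.6182 meV, ⟨E²⟩ = 13856.9 meV².
C_V/k_B = (⟨E²⟩ − ⟨E⟩²)/(kT)² = (13856.9 − 2267.49)/31816.6 = 0.3643.

0.3643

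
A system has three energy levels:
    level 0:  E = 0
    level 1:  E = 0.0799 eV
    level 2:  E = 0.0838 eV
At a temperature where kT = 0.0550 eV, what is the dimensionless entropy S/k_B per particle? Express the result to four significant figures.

0.8356

Eᵢ/kT = 0, 1.45273, 1.52364.
Z = Σ e^(−Eᵢ/kT) = e^(−0) + e^(−1.45273) + e^(−1.52364) = 1.00000 + 0.233931 + 0.217917 = 1.45185.
⟨E⟩ = Σ EᵢPᵢ = 0.0254520 eV.
S/k_B = ln Z + ⟨E⟩/kT = ln(1.45185) + 0.0254520/0.0550 = 0.372839 + 0.462764 = 0.8356.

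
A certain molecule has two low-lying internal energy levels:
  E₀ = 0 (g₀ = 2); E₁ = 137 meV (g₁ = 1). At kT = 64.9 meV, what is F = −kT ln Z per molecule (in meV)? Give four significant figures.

-48.80 meV

Eᵢ/kT = 0, 2.11094.
Z = Σ gᵢe^(−Eᵢ/kT) = 2·e^(−0) + 1·e^(−2.11094) = 2.00000 + 0.121124 = 2.12112.
F = −kT ln Z = −64.9 × ln(2.12112) = −64.9 × 0.751944 = -48.80 meV.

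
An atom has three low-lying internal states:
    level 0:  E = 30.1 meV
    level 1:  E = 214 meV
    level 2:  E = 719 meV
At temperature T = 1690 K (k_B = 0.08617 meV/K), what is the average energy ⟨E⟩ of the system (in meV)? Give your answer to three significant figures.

75.1 meV

k_BT = 0.08617 × 1690 K = 145.63 meV.
Eᵢ/kT = 0.20669, 1.4695, 4.9372.
Z = Σ e^(−Eᵢ/kT) = e^(−0.20669) + e^(−1.4695) + e^(−4.9372) = 0.81327 + 0.23004 + 0.0071747 = 1.0505.
⟨E⟩ = Σ Eᵢ e^(−Eᵢ/kT) / Z = (30.1·0.81327 + 214·0.23004 + 719·0.0071747) / 1.0505 = 75.1 meV.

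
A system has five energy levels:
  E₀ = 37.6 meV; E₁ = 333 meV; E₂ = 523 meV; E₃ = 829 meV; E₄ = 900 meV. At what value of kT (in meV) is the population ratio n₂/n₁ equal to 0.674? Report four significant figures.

481.6 meV

n₂/n₁ = exp[−(E₂−E₁)/kT] = 0.674.
⇒ (E₂−E₁)/kT = ln(1/0.674) = ln(1.48368) = 0.394525.
kT = 190 meV / 0.394525 = 481.6 meV.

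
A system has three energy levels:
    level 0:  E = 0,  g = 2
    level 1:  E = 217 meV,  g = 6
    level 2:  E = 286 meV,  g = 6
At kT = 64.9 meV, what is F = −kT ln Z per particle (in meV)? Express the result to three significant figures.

Eᵢ/kT = 0, 3.3436, 4.4068.
Z = Σ gᵢe^(−Eᵢ/kT) = 2·e^(−0) + 6·e^(−3.3436) + 6·e^(−4.4068) = 2.0000 + 0.21186 + 0.073165 = 2.2850.
F = −kT ln Z = −64.9 × ln(2.2850) = −64.9 × 0.82637 = -53.6 meV.

-53.6 meV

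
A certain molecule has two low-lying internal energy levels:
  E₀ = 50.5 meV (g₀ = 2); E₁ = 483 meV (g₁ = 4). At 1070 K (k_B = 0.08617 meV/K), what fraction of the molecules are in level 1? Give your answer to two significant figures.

k_BT = 0.08617 × 1070 K = 92.20 meV.
Eᵢ/kT = 0.5477, 5.239.
Z = Σ gᵢe^(−Eᵢ/kT) = 2·e^(−0.5477) + 4·e^(−5.239) = 1.157 + 0.02122 = 1.178.
P₁ = g₁ e^(−E₁/kT) / Z = 0.02122/1.178 = 0.018.

0.018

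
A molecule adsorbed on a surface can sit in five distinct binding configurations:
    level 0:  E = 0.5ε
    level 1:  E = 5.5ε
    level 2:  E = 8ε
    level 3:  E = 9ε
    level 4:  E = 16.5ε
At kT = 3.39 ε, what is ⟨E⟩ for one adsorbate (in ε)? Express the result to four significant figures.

2.460 ε

Eᵢ/kT = 0.147493, 1.62242, 2.35988, 2.65487, 4.86726.
Z = Σ e^(−Eᵢ/kT) = e^(−0.147493) + e^(−1.62242) + e^(−2.35988) + e^(−2.65487) + e^(−4.86726) = 0.862868 + 0.197420 + 0.0944316 + 0.0703080 + 0.00769442 = 1.23272.
⟨E⟩ = Σ Eᵢ e^(−Eᵢ/kT) / Z = (0.5·0.862868 + 5.5·0.197420 + 8·0.0944316 + 9·0.0703080 + 16.5·0.00769442) / 1.23272 = 2.460 ε.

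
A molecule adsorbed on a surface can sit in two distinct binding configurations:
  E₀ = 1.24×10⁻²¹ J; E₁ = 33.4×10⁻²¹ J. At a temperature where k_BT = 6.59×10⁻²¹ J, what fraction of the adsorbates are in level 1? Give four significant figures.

0.007539

Eᵢ/kT = 0.188164, 5.06829.
Z = Σ e^(−Eᵢ/kT) = e^(−0.188164) + e^(−5.06829) = 0.828479 + 0.00629317 = 0.834772.
P₁ = e^(−E₁/kT) / Z = 0.00629317/0.834772 = 0.007539.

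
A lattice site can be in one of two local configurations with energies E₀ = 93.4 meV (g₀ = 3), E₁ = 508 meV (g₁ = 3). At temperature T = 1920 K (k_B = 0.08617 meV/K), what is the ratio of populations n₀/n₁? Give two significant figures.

12

k_BT = 0.08617 × 1920 K = 165.4 meV.
n₀/n₁ = (g₀/g₁) exp[−(E₀−E₁)/kT] = (3/3) × exp(−(-414.6 meV)/(165.4 meV)) = (3/3) × exp(2.507) = 12.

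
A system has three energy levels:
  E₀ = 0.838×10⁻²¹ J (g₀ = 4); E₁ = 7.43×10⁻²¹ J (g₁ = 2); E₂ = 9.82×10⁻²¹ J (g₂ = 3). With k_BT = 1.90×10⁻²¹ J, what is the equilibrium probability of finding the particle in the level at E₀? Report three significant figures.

0.978

Eᵢ/kT = 0.44105, 3.9105, 5.1684.
Z = Σ gᵢe^(−Eᵢ/kT) = 4·e^(−0.44105) + 2·e^(−3.9105) + 3·e^(−5.1684) = 2.5734 + 0.040061 + 0.017081 = 2.6305.
P₀ = g₀ e^(−E₀/kT) / Z = 2.5734/2.6305 = 0.978.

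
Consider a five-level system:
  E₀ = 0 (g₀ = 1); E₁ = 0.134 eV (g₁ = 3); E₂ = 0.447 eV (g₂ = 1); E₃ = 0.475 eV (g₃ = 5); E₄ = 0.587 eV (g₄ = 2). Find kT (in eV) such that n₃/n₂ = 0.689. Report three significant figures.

0.0141 eV

n₃/n₂ = (g₃/g₂) exp[−(E₃−E₂)/kT] = 0.689.
⇒ (E₃−E₂)/kT = ln((5/1)/0.689) = ln(7.2569) = 1.9820.
kT = 0.028 eV / 1.9820 = 0.0141 eV.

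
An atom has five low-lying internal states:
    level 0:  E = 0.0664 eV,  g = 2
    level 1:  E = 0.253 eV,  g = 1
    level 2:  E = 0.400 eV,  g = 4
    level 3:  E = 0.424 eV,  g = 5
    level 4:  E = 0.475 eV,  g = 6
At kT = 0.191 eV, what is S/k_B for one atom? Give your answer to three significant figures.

Eᵢ/kT = 0.34764, 1.3246, 2.0942, 2.2199, 2.4869.
Z = Σ gᵢe^(−Eᵢ/kT) = 2·e^(−0.34764) + 1·e^(−1.3246) + 4·e^(−2.0942) + 5·e^(−2.2199) + 6·e^(−2.4869) = 1.4127 + 0.26591 + 0.49267 + 0.54310 + 0.49900 = 3.2134.
⟨E⟩ = Σ EᵢPᵢ = 0.25688 eV.
S/k_B = ln Z + ⟨E⟩/kT = ln(3.2134) + 0.25688/0.191 = 1.1673 + 1.3449 = 2.51.

2.51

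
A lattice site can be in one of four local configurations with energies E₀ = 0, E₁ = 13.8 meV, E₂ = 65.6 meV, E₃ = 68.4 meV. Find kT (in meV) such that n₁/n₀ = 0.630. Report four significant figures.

29.87 meV

n₁/n₀ = exp[−(E₁−E₀)/kT] = 0.630.
⇒ (E₁−E₀)/kT = ln(1/0.630) = ln(1.58730) = 0.462034.
kT = 13.8 meV / 0.462034 = 29.87 meV.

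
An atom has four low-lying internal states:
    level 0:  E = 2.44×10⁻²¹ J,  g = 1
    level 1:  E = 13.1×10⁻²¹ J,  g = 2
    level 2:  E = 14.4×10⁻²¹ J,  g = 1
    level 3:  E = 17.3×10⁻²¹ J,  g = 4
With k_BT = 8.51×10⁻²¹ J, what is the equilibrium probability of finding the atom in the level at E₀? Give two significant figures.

0.40

Eᵢ/kT = 0.2867, 1.539, 1.692, 2.033.
Z = Σ gᵢe^(−Eᵢ/kT) = 1·e^(−0.2867) + 2·e^(−1.539) + 1·e^(−1.692) + 4·e^(−2.033) = 0.7507 + 0.4292 + 0.1842 + 0.5238 = 1.888.
P₀ = g₀ e^(−E₀/kT) / Z = 0.7507/1.888 = 0.40.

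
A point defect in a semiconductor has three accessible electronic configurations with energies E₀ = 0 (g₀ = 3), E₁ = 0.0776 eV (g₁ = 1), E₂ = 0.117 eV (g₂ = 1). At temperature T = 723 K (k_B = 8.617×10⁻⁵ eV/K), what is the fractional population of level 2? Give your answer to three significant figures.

k_BT = 8.617×10⁻⁵ × 723 K = 0.062301 eV.
Eᵢ/kT = 0, 1.2456, 1.8780.
Z = Σ gᵢe^(−Eᵢ/kT) = 3·e^(−0) + 1·e^(−1.2456) + 1·e^(−1.8780) = 3.0000 + 0.28777 + 0.15290 = 3.4407.
P₂ = g₂ e^(−E₂/kT) / Z = 0.15290/3.4407 = 0.0444.

0.0444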